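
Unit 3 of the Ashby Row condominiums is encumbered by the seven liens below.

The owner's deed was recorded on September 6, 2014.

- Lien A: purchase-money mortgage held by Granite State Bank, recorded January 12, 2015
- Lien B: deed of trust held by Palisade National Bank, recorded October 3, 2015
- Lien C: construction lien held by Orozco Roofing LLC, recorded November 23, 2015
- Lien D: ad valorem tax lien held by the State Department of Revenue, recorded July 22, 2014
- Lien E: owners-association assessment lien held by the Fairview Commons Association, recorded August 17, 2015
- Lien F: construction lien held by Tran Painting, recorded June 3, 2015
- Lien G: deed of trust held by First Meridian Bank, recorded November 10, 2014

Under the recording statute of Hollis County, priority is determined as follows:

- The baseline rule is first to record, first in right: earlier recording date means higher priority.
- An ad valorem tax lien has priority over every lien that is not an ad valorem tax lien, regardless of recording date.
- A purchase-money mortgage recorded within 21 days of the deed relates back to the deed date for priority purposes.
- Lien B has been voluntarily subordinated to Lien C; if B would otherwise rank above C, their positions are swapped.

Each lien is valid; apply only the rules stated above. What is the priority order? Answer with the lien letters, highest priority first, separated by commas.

D, G, A, F, E, C, B

Effective dates: A missed the 21-day window (128 days after the deed), so its recording date stands.
As an ad valorem tax lien, D is senior to every other lien.
Remaining liens by effective date: G (November 10, 2014), A (January 12, 2015), F (June 3, 2015), E (August 17, 2015), B (October 3, 2015), C (November 23, 2015).
Because B would otherwise rank above C, the subordination swaps them.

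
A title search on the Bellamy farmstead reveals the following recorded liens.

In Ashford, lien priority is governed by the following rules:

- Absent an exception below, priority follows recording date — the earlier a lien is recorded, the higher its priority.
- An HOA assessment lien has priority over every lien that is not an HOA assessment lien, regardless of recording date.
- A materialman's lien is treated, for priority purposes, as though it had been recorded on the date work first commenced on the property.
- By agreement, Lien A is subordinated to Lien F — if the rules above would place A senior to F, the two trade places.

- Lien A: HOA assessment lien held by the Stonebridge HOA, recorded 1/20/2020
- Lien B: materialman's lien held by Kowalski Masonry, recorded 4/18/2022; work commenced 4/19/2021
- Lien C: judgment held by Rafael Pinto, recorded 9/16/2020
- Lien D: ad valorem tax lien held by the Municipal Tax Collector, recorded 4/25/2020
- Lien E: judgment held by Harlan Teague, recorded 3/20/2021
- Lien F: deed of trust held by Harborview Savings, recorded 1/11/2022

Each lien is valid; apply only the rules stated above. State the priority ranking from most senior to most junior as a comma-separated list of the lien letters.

Effective dates after the stated exceptions: B relates back to 4/19/2021 (work commenced).
A is an HOA assessment lien and takes priority over every other lien.
Among the remaining liens, by effective date: D (4/25/2020), C (9/16/2020), E (3/20/2021), B (4/19/2021), F (1/11/2022).
A would otherwise be senior to F, so under the subordination agreement A and F exchange positions.

F, D, C, E, B, A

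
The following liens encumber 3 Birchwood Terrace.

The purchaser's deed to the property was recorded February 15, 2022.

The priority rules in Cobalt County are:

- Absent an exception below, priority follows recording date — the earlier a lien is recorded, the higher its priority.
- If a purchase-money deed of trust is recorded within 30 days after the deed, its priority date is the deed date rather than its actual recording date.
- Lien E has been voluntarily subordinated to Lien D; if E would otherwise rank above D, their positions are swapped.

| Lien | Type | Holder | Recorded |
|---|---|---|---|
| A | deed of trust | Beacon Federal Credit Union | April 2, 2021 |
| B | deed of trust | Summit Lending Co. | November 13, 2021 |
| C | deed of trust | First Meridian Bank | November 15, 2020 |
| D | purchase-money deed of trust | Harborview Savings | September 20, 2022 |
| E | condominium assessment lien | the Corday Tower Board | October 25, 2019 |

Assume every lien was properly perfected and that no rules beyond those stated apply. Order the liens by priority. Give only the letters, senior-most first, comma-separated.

Effective dates: D missed the 30-day window (217 days after the deed), so its recording date stands.
By effective date: E (October 25, 2019), C (November 15, 2020), A (April 2, 2021), B (November 13, 2021), D (September 20, 2022).
The subordination applies — E was senior to D — so E and D swap.

D, C, A, B, E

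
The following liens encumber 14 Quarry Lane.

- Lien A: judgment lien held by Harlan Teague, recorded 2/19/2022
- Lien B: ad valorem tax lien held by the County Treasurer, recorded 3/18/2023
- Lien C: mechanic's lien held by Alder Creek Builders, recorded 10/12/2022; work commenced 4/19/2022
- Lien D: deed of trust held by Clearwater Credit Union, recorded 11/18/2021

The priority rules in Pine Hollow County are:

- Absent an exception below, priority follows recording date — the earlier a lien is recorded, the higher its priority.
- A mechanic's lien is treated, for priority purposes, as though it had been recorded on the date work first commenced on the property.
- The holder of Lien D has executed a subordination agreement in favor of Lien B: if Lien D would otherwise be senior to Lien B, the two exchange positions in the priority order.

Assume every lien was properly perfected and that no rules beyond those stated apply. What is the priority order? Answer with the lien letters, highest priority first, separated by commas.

Effective dates after the stated exceptions: C's effective date is 4/19/2022, when work began.
Ordering by effective date: D (11/18/2021), A (2/19/2022), C (4/19/2022), B (3/18/2023).
The subordination applies — D was senior to B — so D and B swap.

B, A, C, D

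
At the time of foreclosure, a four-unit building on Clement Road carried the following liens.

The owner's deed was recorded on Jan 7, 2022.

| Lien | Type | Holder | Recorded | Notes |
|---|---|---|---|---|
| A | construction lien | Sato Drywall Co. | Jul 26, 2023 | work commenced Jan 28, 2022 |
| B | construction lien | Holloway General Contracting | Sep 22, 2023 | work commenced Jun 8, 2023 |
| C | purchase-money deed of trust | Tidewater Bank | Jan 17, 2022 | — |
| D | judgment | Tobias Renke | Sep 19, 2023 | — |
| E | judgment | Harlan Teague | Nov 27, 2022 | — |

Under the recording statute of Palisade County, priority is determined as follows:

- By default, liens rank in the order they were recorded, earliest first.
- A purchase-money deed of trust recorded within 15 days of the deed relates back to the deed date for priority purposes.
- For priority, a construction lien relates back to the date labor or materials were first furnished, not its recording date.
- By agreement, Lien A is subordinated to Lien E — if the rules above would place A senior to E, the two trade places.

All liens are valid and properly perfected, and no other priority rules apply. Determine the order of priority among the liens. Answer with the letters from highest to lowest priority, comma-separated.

Adjusting effective dates: A relates back to Jan 28, 2022 (work commenced); B is treated as recorded Jun 8, 2023, the work-commencement date; C's effective date is the deed date, Jan 7, 2022.
Ordering by effective date: C (Jan 7, 2022), A (Jan 28, 2022), E (Nov 27, 2022), B (Jun 8, 2023), D (Sep 19, 2023).
Because A would otherwise rank above E, the subordination swaps them.

C, E, A, B, D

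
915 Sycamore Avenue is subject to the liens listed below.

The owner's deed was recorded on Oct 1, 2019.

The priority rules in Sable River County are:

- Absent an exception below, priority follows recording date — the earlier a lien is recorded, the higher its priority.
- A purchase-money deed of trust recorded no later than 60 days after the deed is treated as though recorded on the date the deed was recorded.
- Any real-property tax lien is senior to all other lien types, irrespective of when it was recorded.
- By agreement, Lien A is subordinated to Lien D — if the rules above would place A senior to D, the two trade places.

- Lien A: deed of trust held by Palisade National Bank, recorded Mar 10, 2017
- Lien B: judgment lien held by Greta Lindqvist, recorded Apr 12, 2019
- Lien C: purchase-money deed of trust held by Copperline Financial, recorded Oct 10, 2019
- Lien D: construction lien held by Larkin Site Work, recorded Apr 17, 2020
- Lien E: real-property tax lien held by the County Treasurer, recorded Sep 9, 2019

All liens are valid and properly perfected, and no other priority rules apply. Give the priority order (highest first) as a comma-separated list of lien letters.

First, effective dates: C's effective date is the deed date, Oct 1, 2019.
As a real-property tax lien, E is senior to every other lien.
Ordering the rest by effective date: A (Mar 10, 2017), B (Apr 12, 2019), C (Oct 1, 2019), D (Apr 17, 2020).
A is senior to D before the subordination, so the two trade places.

E, D, B, C, A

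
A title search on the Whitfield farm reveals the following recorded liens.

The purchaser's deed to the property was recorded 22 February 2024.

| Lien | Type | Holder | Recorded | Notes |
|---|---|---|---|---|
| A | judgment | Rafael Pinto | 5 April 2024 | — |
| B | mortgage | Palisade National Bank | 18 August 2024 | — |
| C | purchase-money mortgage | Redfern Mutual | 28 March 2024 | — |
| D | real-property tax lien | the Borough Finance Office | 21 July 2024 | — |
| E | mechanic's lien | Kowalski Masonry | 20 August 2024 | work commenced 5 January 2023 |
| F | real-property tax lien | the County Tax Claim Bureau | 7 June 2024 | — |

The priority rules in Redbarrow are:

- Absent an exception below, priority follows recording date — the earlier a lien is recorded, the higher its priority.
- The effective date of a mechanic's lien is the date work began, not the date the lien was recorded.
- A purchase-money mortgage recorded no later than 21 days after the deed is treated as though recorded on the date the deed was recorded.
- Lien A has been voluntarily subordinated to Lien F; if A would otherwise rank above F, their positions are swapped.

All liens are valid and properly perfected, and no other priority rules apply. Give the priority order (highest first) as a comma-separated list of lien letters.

E, C, F, A, D, B

Effective dates: C was recorded 35 days after the deed, outside the 21-day window, so it keeps its recording date; E's effective date is 5 January 2023, when work began.
Ordering by effective date: E (5 January 2023), C (28 March 2024), A (5 April 2024), F (7 June 2024), D (21 July 2024), B (18 August 2024).
A would otherwise be senior to F, so under the subordination agreement A and F exchange positions.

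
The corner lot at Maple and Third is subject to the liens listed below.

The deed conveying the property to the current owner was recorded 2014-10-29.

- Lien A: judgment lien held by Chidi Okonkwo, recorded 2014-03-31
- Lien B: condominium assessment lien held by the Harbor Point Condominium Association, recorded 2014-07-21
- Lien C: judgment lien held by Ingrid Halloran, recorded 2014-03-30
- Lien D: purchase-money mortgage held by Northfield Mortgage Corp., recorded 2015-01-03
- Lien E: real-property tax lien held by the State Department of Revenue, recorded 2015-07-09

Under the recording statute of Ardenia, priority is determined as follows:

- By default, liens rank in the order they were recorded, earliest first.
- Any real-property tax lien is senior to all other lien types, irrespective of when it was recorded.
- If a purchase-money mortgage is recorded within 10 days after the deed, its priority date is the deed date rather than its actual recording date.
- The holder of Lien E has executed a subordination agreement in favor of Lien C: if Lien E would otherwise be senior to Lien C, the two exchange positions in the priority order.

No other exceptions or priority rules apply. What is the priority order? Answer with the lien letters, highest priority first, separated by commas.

C, E, A, B, D

Adjusting effective dates: D missed the 10-day window (66 days after the deed), so its recording date stands.
As a real-property tax lien, E is senior to every other lien.
Ordering the rest by effective date: C (2014-03-30), A (2014-03-31), B (2014-07-21), D (2015-01-03).
The subordination applies — E was senior to C — so E and C swap.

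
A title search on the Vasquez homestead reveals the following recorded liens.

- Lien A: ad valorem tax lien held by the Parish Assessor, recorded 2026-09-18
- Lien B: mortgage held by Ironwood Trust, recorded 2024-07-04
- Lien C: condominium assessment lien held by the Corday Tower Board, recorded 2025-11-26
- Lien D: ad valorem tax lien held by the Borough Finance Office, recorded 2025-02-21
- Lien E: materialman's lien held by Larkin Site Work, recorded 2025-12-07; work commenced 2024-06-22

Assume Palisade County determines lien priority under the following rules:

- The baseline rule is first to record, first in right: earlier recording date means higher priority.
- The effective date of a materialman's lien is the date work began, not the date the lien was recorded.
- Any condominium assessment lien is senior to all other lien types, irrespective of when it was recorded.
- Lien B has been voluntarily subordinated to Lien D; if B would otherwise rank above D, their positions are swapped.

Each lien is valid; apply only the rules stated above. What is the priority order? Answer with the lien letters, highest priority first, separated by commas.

Effective dates after the stated exceptions: E is treated as recorded 2024-06-22, the work-commencement date.
C is a condominium assessment lien, so it outranks all other liens regardless of date.
Among the remaining liens, by effective date: E (2024-06-22), B (2024-07-04), D (2025-02-21), A (2026-09-18).
B would otherwise be senior to D, so under the subordination agreement B and D exchange positions.

C, E, D, B, A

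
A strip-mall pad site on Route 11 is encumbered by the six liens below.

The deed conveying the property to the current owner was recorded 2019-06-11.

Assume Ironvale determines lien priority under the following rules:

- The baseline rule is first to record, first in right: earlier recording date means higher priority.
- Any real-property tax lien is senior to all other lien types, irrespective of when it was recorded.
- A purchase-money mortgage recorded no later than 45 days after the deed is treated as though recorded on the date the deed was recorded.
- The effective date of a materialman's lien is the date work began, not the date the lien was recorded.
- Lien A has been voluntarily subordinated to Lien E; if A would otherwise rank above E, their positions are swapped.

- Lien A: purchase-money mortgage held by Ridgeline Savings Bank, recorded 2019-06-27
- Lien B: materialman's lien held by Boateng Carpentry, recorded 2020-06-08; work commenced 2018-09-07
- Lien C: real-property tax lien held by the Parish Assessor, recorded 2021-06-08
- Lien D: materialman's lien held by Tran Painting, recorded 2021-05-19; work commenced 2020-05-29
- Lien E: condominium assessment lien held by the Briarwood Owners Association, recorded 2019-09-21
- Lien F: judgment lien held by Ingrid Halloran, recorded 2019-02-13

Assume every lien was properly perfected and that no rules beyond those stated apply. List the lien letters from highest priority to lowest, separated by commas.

C, B, F, E, A, D

Adjusting effective dates: A relates back to the deed date 2019-06-11; B's effective date is 2018-09-07, when work began; D relates back to 2020-05-29 (work commenced).
C, as a real-property tax lien, has superpriority and ranks first.
Ordering the rest by effective date: B (2018-09-07), F (2019-02-13), A (2019-06-11), E (2019-09-21), D (2020-05-29).
A would otherwise be senior to E, so under the subordination agreement A and E exchange positions.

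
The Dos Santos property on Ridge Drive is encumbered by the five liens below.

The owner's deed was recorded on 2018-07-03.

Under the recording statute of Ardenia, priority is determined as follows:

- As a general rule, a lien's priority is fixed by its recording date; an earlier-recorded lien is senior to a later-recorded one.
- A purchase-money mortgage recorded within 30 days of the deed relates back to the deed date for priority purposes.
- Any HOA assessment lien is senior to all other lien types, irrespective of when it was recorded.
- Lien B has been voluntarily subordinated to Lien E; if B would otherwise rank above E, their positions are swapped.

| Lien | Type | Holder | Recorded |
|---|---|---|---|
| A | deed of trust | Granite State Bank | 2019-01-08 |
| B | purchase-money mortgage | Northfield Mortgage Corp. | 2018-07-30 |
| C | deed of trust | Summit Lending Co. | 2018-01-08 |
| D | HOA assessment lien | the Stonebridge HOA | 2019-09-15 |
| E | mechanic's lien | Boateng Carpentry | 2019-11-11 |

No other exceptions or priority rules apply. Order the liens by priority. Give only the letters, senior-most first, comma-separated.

D, C, E, A, B

Adjusting effective dates: B relates back to the deed date 2018-07-03.
D is an HOA assessment lien, so it outranks all other liens regardless of date.
Among the remaining liens, by effective date: C (2018-01-08), B (2018-07-03), A (2019-01-08), E (2019-11-11).
B is senior to E before the subordination, so the two trade places.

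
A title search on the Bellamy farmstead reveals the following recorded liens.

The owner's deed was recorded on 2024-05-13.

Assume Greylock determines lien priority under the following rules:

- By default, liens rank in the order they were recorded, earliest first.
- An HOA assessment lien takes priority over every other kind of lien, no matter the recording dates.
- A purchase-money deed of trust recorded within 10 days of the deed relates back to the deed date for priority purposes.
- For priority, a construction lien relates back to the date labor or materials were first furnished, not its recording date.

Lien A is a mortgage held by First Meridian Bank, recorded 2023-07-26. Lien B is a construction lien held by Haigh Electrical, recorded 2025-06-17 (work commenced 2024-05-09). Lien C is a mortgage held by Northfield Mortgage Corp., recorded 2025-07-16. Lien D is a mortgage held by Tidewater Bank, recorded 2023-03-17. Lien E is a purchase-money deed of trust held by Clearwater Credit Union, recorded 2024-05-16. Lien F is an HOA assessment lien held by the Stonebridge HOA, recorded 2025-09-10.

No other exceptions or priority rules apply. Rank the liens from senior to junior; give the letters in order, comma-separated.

F, D, A, B, E, C

Effective dates after the stated exceptions: B is treated as recorded 2024-05-09, the work-commencement date; E was recorded within the 10-day window, so its effective date is the deed date 2024-05-13.
F is an HOA assessment lien, so it outranks all other liens regardless of date.
Ordering the rest by effective date: D (2023-03-17), A (2023-07-26), B (2024-05-09), E (2024-05-13), C (2025-07-16).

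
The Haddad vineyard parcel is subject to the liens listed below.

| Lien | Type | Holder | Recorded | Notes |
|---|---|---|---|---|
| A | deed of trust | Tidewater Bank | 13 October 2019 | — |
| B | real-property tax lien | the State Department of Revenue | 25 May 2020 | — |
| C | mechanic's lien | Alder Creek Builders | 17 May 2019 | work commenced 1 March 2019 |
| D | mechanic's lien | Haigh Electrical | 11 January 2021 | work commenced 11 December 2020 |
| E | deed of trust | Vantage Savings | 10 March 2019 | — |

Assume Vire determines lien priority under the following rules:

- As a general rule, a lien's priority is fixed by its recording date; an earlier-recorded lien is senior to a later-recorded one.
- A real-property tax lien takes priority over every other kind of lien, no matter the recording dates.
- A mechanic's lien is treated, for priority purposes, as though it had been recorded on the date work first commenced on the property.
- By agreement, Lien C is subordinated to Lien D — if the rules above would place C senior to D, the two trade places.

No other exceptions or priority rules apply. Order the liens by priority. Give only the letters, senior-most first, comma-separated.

Effective dates: C relates back to 1 March 2019 (work commenced); D relates back to 11 December 2020 (work commenced).
B, as a real-property tax lien, has superpriority and ranks first.
Ordering the rest by effective date: C (1 March 2019), E (10 March 2019), A (13 October 2019), D (11 December 2020).
C is senior to D before the subordination, so the two trade places.

B, D, E, A, C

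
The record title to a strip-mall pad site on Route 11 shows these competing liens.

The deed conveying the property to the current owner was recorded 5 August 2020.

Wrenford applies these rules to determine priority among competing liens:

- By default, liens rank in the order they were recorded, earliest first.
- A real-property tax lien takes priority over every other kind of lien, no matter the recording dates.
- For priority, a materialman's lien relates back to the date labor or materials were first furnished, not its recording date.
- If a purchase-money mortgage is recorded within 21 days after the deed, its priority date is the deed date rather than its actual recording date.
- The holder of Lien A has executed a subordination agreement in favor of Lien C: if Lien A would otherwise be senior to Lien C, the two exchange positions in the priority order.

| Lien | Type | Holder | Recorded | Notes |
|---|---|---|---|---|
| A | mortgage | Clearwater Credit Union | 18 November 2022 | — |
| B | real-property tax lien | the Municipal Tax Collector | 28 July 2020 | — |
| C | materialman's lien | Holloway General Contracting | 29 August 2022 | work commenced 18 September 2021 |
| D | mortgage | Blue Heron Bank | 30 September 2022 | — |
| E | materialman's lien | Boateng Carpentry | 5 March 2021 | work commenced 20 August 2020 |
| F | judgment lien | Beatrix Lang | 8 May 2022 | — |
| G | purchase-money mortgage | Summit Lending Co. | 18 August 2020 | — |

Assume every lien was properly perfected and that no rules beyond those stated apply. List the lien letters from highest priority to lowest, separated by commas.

B, G, E, C, F, D, A

Effective dates: C is treated as recorded 18 September 2021, the work-commencement date; E is treated as recorded 20 August 2020, the work-commencement date; G was recorded within the 21-day window, so its effective date is the deed date 5 August 2020.
B is a real-property tax lien and takes priority over every other lien.
Ordering the rest by effective date: G (5 August 2020), E (20 August 2020), C (18 September 2021), F (8 May 2022), D (30 September 2022), A (18 November 2022).
Since A is not senior to C, the subordination leaves the order unchanged.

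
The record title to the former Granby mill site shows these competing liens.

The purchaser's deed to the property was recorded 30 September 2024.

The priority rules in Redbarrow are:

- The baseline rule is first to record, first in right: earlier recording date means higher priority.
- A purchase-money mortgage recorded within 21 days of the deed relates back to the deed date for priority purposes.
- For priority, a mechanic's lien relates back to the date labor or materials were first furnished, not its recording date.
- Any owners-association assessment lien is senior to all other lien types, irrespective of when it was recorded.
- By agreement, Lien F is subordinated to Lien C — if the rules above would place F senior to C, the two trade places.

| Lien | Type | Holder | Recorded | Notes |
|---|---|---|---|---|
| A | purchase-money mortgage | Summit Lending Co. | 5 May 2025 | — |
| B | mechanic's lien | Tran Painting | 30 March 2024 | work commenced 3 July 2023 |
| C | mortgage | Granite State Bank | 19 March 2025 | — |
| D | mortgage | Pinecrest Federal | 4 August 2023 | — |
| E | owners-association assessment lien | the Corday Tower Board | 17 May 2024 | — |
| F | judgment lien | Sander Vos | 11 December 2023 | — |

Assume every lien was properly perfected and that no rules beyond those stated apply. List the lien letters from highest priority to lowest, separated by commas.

First, effective dates: A was recorded 217 days after the deed — beyond 21 days — so no relation-back applies; B relates back to 3 July 2023 (work commenced).
E, as an owners-association assessment lien, has superpriority and ranks first.
The other liens, earliest effective date first: B (3 July 2023), D (4 August 2023), F (11 December 2023), C (19 March 2025), A (5 May 2025).
The subordination applies — F was senior to C — so F and C swap.

E, B, D, C, F, A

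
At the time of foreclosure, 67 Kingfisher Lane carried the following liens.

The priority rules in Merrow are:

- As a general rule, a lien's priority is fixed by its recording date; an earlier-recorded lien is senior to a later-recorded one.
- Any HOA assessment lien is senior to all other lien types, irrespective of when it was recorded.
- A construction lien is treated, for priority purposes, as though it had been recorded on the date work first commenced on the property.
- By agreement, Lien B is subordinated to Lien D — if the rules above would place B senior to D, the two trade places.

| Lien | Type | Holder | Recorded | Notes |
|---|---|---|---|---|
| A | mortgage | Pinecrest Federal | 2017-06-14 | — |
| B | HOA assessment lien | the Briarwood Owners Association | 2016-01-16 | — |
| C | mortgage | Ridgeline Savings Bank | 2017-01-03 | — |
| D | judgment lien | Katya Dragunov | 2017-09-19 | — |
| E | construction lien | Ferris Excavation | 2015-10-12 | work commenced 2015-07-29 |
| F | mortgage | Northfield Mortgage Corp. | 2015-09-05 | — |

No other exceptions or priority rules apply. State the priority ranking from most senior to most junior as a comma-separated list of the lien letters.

First, effective dates: E's effective date is 2015-07-29, when work began.
B is an HOA assessment lien and takes priority over every other lien.
The other liens, earliest effective date first: E (2015-07-29), F (2015-09-05), C (2017-01-03), A (2017-06-14), D (2017-09-19).
B would otherwise be senior to D, so under the subordination agreement B and D exchange positions.

D, E, F, C, A, B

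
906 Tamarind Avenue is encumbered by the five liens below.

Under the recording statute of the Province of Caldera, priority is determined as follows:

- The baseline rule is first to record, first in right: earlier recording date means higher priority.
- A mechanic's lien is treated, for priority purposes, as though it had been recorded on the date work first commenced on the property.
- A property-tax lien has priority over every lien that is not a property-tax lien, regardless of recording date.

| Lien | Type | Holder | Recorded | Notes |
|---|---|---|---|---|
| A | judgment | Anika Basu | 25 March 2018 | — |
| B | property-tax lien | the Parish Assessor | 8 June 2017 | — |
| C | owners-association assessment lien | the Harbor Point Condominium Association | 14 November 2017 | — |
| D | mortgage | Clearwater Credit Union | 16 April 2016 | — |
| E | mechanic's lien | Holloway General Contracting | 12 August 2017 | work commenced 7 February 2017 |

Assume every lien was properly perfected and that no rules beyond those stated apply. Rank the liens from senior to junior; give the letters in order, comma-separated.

Effective dates: E relates back to 7 February 2017 (work commenced).
B is a property-tax lien and takes priority over every other lien.
Among the remaining liens, by effective date: D (16 April 2016), E (7 February 2017), C (14 November 2017), A (25 March 2018).

B, D, E, C, A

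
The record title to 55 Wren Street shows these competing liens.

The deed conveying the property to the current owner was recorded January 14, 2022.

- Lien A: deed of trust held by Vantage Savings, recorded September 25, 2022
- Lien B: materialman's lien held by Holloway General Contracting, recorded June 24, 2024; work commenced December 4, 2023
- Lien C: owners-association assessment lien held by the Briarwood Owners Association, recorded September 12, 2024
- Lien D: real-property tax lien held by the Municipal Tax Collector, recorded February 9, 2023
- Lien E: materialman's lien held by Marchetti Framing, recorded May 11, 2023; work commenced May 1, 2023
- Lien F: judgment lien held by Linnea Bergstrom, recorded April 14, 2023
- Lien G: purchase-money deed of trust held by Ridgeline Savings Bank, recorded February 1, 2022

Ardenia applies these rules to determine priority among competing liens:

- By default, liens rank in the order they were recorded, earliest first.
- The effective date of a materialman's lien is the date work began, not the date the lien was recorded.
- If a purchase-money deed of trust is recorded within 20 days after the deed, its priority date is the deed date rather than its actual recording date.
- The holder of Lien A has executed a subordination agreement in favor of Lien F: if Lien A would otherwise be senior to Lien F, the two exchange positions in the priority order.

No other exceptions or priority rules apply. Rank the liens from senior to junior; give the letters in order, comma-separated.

G, F, D, A, E, B, C

Effective dates after the stated exceptions: B's effective date is December 4, 2023, when work began; E is treated as recorded May 1, 2023, the work-commencement date; G relates back to the deed date January 14, 2022.
By effective date: G (January 14, 2022), A (September 25, 2022), D (February 9, 2023), F (April 14, 2023), E (May 1, 2023), B (December 4, 2023), C (September 12, 2024).
A would otherwise be senior to F, so under the subordination agreement A and F exchange positions.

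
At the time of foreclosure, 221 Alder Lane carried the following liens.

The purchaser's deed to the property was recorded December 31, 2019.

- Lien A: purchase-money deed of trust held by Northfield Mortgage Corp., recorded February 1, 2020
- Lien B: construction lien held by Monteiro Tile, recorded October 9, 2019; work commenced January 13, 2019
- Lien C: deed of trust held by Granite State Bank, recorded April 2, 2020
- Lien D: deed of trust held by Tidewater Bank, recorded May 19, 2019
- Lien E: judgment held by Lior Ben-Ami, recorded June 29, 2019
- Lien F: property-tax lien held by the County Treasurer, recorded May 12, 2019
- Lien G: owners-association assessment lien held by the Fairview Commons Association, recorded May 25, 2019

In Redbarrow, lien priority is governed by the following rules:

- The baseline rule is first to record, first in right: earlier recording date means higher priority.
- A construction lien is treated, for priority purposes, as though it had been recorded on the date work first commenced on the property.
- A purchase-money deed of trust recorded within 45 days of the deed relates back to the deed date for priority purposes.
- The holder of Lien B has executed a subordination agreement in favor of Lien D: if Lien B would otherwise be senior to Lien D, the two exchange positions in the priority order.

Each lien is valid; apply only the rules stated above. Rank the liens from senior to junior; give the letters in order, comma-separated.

Effective dates: A's effective date is the deed date, December 31, 2019; B's effective date is January 13, 2019, when work began.
By effective date: B (January 13, 2019), F (May 12, 2019), D (May 19, 2019), G (May 25, 2019), E (June 29, 2019), A (December 31, 2019), C (April 2, 2020).
B would otherwise be senior to D, so under the subordination agreement B and D exchange positions.

D, F, B, G, E, A, C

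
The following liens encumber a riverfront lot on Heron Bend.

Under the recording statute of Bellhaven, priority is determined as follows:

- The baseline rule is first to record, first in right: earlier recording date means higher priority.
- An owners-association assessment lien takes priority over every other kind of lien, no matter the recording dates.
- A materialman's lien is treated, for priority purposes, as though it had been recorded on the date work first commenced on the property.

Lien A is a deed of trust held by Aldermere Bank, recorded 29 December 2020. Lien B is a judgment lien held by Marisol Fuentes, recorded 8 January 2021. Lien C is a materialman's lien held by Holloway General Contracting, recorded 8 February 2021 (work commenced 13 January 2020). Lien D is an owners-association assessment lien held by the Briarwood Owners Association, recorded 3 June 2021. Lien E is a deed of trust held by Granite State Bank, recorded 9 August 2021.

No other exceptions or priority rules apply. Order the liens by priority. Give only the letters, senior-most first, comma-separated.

D, C, A, B, E

Effective dates: C's effective date is 13 January 2020, when work began.
D is an owners-association assessment lien and takes priority over every other lien.
Remaining liens by effective date: C (13 January 2020), A (29 December 2020), B (8 January 2021), E (9 August 2021).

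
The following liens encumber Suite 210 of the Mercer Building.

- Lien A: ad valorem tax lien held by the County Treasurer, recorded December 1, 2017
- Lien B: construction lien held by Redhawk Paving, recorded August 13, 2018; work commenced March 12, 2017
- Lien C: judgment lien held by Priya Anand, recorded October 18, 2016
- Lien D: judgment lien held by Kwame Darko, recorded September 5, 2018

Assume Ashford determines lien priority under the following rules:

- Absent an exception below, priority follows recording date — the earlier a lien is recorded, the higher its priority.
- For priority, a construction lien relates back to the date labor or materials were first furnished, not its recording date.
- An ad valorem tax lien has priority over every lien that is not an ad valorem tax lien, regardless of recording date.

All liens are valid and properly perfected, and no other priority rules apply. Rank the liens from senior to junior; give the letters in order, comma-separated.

A, C, B, D

Adjusting effective dates: B's effective date is March 12, 2017, when work began.
A is an ad valorem tax lien, so it outranks all other liens regardless of date.
Remaining liens by effective date: C (October 18, 2016), B (March 12, 2017), D (September 5, 2018).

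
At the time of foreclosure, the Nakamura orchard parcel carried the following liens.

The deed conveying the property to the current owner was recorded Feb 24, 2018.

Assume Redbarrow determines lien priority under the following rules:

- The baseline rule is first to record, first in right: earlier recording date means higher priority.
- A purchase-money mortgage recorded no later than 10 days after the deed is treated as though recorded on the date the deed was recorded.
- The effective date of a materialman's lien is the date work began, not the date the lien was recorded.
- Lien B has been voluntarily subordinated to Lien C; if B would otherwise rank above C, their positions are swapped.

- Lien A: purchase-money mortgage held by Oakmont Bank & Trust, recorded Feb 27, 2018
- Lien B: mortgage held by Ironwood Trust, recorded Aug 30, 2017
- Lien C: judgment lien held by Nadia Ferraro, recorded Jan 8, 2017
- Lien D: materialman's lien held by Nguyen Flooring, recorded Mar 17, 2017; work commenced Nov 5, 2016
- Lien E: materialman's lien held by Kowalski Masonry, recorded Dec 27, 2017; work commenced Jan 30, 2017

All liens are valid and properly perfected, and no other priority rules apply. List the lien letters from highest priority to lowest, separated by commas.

Adjusting effective dates: A relates back to the deed date Feb 24, 2018; D relates back to Nov 5, 2016 (work commenced); E's effective date is Jan 30, 2017, when work began.
By effective date, earliest first: D (Nov 5, 2016), C (Jan 8, 2017), E (Jan 30, 2017), B (Aug 30, 2017), A (Feb 24, 2018).
B is already junior to C, so the subordination agreement changes nothing.

D, C, E, B, A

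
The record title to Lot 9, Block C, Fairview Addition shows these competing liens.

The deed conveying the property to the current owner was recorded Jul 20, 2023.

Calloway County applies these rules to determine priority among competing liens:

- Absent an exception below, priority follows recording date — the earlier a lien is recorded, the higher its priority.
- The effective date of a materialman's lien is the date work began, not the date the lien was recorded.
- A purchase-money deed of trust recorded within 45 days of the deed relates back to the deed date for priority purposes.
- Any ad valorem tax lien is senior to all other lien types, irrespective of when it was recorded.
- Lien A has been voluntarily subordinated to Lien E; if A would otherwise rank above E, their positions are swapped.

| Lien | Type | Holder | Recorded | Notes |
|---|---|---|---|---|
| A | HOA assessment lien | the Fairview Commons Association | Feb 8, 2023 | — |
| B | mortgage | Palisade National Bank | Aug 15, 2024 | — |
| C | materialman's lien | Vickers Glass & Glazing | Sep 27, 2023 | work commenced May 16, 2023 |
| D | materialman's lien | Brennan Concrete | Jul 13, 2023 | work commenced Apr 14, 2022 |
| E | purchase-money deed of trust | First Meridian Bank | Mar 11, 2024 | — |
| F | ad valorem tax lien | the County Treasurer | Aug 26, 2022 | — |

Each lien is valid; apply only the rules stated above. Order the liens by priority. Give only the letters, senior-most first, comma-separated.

F, D, E, C, A, B

First, effective dates: C is treated as recorded May 16, 2023, the work-commencement date; D is treated as recorded Apr 14, 2022, the work-commencement date; E was recorded 235 days after the deed, outside the 45-day window, so it keeps its recording date.
F, as an ad valorem tax lien, has superpriority and ranks first.
The other liens, earliest effective date first: D (Apr 14, 2022), A (Feb 8, 2023), C (May 16, 2023), E (Mar 11, 2024), B (Aug 15, 2024).
A would otherwise be senior to E, so under the subordination agreement A and E exchange positions.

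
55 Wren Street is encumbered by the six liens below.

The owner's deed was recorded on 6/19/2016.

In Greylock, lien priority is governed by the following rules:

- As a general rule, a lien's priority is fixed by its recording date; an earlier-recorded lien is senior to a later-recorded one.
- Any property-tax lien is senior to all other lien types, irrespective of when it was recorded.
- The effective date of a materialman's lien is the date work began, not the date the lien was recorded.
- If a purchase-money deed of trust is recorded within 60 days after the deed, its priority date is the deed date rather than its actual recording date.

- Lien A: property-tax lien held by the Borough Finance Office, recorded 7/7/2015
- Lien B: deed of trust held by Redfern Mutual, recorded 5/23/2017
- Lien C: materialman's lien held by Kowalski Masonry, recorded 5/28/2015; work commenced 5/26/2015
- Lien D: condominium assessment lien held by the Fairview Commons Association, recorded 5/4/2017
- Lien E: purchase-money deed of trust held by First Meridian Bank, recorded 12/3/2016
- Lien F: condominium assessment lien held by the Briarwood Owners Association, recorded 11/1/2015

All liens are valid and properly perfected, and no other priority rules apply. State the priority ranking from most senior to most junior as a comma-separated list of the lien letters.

First, effective dates: C relates back to 5/26/2015 (work commenced); E was recorded 167 days after the deed — beyond 60 days — so no relation-back applies.
A is a property-tax lien and takes priority over every other lien.
Remaining liens by effective date: C (5/26/2015), F (11/1/2015), E (12/3/2016), D (5/4/2017), B (5/23/2017).

A, C, F, E, D, B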